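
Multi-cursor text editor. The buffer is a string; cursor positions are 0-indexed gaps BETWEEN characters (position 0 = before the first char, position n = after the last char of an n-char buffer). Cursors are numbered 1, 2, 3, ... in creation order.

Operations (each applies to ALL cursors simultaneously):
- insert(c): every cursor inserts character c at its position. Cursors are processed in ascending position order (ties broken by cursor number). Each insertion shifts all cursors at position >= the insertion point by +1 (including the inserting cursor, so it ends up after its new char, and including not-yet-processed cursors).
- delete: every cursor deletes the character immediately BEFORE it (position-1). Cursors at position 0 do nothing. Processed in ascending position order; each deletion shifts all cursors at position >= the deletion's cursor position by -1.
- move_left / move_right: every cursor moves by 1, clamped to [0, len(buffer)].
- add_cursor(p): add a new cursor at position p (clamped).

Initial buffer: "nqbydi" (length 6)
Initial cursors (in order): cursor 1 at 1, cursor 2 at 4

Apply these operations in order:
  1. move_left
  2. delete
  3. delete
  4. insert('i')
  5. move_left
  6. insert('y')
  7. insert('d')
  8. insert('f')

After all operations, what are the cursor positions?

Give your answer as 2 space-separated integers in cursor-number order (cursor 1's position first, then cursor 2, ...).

Answer: 3 8

Derivation:
After op 1 (move_left): buffer="nqbydi" (len 6), cursors c1@0 c2@3, authorship ......
After op 2 (delete): buffer="nqydi" (len 5), cursors c1@0 c2@2, authorship .....
After op 3 (delete): buffer="nydi" (len 4), cursors c1@0 c2@1, authorship ....
After op 4 (insert('i')): buffer="iniydi" (len 6), cursors c1@1 c2@3, authorship 1.2...
After op 5 (move_left): buffer="iniydi" (len 6), cursors c1@0 c2@2, authorship 1.2...
After op 6 (insert('y')): buffer="yinyiydi" (len 8), cursors c1@1 c2@4, authorship 11.22...
After op 7 (insert('d')): buffer="ydinydiydi" (len 10), cursors c1@2 c2@6, authorship 111.222...
After op 8 (insert('f')): buffer="ydfinydfiydi" (len 12), cursors c1@3 c2@8, authorship 1111.2222...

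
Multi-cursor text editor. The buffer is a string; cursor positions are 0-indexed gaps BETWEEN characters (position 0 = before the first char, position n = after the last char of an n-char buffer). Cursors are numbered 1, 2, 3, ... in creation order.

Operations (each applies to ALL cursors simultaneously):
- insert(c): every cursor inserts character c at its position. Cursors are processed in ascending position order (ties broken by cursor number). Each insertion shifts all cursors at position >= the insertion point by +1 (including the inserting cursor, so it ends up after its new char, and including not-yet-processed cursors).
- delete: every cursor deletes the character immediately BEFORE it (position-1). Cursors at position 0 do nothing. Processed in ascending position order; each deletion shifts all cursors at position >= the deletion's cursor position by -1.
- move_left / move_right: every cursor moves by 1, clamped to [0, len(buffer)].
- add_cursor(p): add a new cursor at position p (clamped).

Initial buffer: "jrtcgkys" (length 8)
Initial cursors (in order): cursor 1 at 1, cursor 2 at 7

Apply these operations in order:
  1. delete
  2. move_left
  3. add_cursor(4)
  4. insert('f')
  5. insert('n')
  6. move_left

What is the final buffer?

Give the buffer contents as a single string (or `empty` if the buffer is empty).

After op 1 (delete): buffer="rtcgks" (len 6), cursors c1@0 c2@5, authorship ......
After op 2 (move_left): buffer="rtcgks" (len 6), cursors c1@0 c2@4, authorship ......
After op 3 (add_cursor(4)): buffer="rtcgks" (len 6), cursors c1@0 c2@4 c3@4, authorship ......
After op 4 (insert('f')): buffer="frtcgffks" (len 9), cursors c1@1 c2@7 c3@7, authorship 1....23..
After op 5 (insert('n')): buffer="fnrtcgffnnks" (len 12), cursors c1@2 c2@10 c3@10, authorship 11....2323..
After op 6 (move_left): buffer="fnrtcgffnnks" (len 12), cursors c1@1 c2@9 c3@9, authorship 11....2323..

Answer: fnrtcgffnnks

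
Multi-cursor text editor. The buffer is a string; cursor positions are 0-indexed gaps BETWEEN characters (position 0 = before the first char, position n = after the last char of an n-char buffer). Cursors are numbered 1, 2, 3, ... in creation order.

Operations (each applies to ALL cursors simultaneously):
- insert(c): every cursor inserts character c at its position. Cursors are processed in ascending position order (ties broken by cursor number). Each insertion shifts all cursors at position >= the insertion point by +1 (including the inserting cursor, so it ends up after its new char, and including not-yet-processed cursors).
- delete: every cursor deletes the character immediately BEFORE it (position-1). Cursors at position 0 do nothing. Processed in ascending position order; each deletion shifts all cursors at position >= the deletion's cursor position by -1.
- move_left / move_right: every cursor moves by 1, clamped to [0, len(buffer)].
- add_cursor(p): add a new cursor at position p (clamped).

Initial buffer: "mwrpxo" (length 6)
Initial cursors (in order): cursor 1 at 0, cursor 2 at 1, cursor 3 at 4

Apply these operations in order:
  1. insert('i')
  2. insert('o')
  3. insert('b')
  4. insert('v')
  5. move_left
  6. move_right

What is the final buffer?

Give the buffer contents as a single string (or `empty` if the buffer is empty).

Answer: iobvmiobvwrpiobvxo

Derivation:
After op 1 (insert('i')): buffer="imiwrpixo" (len 9), cursors c1@1 c2@3 c3@7, authorship 1.2...3..
After op 2 (insert('o')): buffer="iomiowrpioxo" (len 12), cursors c1@2 c2@5 c3@10, authorship 11.22...33..
After op 3 (insert('b')): buffer="iobmiobwrpiobxo" (len 15), cursors c1@3 c2@7 c3@13, authorship 111.222...333..
After op 4 (insert('v')): buffer="iobvmiobvwrpiobvxo" (len 18), cursors c1@4 c2@9 c3@16, authorship 1111.2222...3333..
After op 5 (move_left): buffer="iobvmiobvwrpiobvxo" (len 18), cursors c1@3 c2@8 c3@15, authorship 1111.2222...3333..
After op 6 (move_right): buffer="iobvmiobvwrpiobvxo" (len 18), cursors c1@4 c2@9 c3@16, authorship 1111.2222...3333..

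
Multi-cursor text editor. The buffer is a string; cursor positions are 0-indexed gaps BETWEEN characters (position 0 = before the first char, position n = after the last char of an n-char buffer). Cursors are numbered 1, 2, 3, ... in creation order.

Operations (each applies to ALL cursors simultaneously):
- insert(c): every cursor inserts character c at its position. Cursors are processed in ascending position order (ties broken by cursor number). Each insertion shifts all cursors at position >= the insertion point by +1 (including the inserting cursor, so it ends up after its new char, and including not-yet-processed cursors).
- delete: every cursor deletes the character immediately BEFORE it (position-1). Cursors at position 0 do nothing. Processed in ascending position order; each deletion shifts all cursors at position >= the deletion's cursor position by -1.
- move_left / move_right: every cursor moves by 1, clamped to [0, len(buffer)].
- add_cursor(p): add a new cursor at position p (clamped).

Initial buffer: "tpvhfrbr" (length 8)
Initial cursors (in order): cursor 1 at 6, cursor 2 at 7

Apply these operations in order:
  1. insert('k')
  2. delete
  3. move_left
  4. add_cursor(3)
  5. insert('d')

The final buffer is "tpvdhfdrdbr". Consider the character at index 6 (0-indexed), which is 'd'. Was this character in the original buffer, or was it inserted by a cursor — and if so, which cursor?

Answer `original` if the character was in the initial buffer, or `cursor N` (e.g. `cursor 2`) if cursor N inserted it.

After op 1 (insert('k')): buffer="tpvhfrkbkr" (len 10), cursors c1@7 c2@9, authorship ......1.2.
After op 2 (delete): buffer="tpvhfrbr" (len 8), cursors c1@6 c2@7, authorship ........
After op 3 (move_left): buffer="tpvhfrbr" (len 8), cursors c1@5 c2@6, authorship ........
After op 4 (add_cursor(3)): buffer="tpvhfrbr" (len 8), cursors c3@3 c1@5 c2@6, authorship ........
After op 5 (insert('d')): buffer="tpvdhfdrdbr" (len 11), cursors c3@4 c1@7 c2@9, authorship ...3..1.2..
Authorship (.=original, N=cursor N): . . . 3 . . 1 . 2 . .
Index 6: author = 1

Answer: cursor 1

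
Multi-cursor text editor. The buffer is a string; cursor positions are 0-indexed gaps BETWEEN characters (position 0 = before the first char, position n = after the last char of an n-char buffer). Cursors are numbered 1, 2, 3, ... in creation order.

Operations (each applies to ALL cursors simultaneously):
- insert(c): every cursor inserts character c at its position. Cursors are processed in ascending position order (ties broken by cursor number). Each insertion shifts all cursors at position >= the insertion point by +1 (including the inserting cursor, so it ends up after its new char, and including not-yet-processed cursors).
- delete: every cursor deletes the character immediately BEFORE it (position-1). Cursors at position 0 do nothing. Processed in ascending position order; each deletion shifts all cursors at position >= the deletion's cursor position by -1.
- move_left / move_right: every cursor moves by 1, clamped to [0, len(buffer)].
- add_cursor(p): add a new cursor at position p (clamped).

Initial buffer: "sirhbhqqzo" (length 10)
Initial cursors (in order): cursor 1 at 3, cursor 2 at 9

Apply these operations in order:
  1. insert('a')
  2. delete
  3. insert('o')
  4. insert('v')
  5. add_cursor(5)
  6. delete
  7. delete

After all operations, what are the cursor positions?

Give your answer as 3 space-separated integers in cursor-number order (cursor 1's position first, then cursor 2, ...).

Answer: 1 7 1

Derivation:
After op 1 (insert('a')): buffer="sirahbhqqzao" (len 12), cursors c1@4 c2@11, authorship ...1......2.
After op 2 (delete): buffer="sirhbhqqzo" (len 10), cursors c1@3 c2@9, authorship ..........
After op 3 (insert('o')): buffer="sirohbhqqzoo" (len 12), cursors c1@4 c2@11, authorship ...1......2.
After op 4 (insert('v')): buffer="sirovhbhqqzovo" (len 14), cursors c1@5 c2@13, authorship ...11......22.
After op 5 (add_cursor(5)): buffer="sirovhbhqqzovo" (len 14), cursors c1@5 c3@5 c2@13, authorship ...11......22.
After op 6 (delete): buffer="sirhbhqqzoo" (len 11), cursors c1@3 c3@3 c2@10, authorship .........2.
After op 7 (delete): buffer="shbhqqzo" (len 8), cursors c1@1 c3@1 c2@7, authorship ........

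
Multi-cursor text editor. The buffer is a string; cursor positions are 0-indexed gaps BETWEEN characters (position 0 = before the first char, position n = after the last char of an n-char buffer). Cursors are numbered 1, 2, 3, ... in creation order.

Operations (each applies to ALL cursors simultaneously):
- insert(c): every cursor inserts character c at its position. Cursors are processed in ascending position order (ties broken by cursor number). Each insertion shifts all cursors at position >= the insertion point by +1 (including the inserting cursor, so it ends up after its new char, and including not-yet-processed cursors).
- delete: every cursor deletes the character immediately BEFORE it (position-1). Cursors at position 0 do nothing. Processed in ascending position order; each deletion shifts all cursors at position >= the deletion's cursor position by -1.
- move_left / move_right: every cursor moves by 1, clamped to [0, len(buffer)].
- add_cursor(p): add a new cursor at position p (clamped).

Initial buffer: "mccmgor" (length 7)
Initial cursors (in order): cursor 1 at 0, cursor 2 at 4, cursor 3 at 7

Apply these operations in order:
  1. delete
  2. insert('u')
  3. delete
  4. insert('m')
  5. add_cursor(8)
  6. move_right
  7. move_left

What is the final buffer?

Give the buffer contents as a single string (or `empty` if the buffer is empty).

After op 1 (delete): buffer="mccgo" (len 5), cursors c1@0 c2@3 c3@5, authorship .....
After op 2 (insert('u')): buffer="umccugou" (len 8), cursors c1@1 c2@5 c3@8, authorship 1...2..3
After op 3 (delete): buffer="mccgo" (len 5), cursors c1@0 c2@3 c3@5, authorship .....
After op 4 (insert('m')): buffer="mmccmgom" (len 8), cursors c1@1 c2@5 c3@8, authorship 1...2..3
After op 5 (add_cursor(8)): buffer="mmccmgom" (len 8), cursors c1@1 c2@5 c3@8 c4@8, authorship 1...2..3
After op 6 (move_right): buffer="mmccmgom" (len 8), cursors c1@2 c2@6 c3@8 c4@8, authorship 1...2..3
After op 7 (move_left): buffer="mmccmgom" (len 8), cursors c1@1 c2@5 c3@7 c4@7, authorship 1...2..3

Answer: mmccmgom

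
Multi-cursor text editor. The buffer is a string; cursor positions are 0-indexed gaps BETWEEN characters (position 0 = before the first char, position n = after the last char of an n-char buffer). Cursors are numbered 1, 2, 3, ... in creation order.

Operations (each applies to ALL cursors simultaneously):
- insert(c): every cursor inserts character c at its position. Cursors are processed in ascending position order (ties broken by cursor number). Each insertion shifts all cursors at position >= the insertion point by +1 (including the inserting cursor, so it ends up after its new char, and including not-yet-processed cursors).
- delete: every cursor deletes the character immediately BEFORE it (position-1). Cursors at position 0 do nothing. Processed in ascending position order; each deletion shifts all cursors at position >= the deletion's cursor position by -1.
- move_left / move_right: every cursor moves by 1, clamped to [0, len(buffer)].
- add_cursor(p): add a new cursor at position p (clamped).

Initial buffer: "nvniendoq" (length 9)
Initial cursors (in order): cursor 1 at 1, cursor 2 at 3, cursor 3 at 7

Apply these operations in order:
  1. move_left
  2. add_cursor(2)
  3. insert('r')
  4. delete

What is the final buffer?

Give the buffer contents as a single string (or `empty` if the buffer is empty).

Answer: nvniendoq

Derivation:
After op 1 (move_left): buffer="nvniendoq" (len 9), cursors c1@0 c2@2 c3@6, authorship .........
After op 2 (add_cursor(2)): buffer="nvniendoq" (len 9), cursors c1@0 c2@2 c4@2 c3@6, authorship .........
After op 3 (insert('r')): buffer="rnvrrnienrdoq" (len 13), cursors c1@1 c2@5 c4@5 c3@10, authorship 1..24....3...
After op 4 (delete): buffer="nvniendoq" (len 9), cursors c1@0 c2@2 c4@2 c3@6, authorship .........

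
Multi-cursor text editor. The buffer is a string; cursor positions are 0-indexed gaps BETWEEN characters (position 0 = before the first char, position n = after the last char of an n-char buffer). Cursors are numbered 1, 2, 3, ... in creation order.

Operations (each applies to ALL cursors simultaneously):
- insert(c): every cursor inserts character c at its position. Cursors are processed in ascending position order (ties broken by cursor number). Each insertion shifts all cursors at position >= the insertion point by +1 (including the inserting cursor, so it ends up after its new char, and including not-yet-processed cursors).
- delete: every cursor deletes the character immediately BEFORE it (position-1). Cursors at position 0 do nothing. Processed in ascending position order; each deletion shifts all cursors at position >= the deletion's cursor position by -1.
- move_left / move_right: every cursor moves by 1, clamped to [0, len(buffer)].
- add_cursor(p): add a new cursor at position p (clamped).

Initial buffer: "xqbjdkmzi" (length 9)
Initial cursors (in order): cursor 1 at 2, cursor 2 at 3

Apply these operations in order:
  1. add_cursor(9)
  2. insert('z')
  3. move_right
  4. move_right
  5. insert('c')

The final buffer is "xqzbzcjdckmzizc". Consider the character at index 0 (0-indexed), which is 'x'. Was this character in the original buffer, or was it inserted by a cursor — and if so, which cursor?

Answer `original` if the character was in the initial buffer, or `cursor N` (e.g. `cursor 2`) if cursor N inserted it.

After op 1 (add_cursor(9)): buffer="xqbjdkmzi" (len 9), cursors c1@2 c2@3 c3@9, authorship .........
After op 2 (insert('z')): buffer="xqzbzjdkmziz" (len 12), cursors c1@3 c2@5 c3@12, authorship ..1.2......3
After op 3 (move_right): buffer="xqzbzjdkmziz" (len 12), cursors c1@4 c2@6 c3@12, authorship ..1.2......3
After op 4 (move_right): buffer="xqzbzjdkmziz" (len 12), cursors c1@5 c2@7 c3@12, authorship ..1.2......3
After op 5 (insert('c')): buffer="xqzbzcjdckmzizc" (len 15), cursors c1@6 c2@9 c3@15, authorship ..1.21..2....33
Authorship (.=original, N=cursor N): . . 1 . 2 1 . . 2 . . . . 3 3
Index 0: author = original

Answer: original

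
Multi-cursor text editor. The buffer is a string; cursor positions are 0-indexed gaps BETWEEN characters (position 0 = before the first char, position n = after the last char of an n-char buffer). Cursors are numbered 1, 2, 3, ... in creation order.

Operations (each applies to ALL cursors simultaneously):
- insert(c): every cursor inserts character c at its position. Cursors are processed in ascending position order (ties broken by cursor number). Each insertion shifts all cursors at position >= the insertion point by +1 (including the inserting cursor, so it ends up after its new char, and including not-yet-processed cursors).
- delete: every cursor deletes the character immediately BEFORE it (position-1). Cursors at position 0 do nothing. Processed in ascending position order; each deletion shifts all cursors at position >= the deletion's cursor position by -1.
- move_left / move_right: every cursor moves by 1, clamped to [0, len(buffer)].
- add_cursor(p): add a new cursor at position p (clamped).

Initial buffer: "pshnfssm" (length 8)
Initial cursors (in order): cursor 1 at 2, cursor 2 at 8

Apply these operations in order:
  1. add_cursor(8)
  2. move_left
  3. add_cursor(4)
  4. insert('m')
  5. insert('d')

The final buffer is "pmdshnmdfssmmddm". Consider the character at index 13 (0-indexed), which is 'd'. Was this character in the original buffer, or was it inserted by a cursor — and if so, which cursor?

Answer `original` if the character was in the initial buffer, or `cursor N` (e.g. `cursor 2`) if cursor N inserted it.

After op 1 (add_cursor(8)): buffer="pshnfssm" (len 8), cursors c1@2 c2@8 c3@8, authorship ........
After op 2 (move_left): buffer="pshnfssm" (len 8), cursors c1@1 c2@7 c3@7, authorship ........
After op 3 (add_cursor(4)): buffer="pshnfssm" (len 8), cursors c1@1 c4@4 c2@7 c3@7, authorship ........
After op 4 (insert('m')): buffer="pmshnmfssmmm" (len 12), cursors c1@2 c4@6 c2@11 c3@11, authorship .1...4...23.
After op 5 (insert('d')): buffer="pmdshnmdfssmmddm" (len 16), cursors c1@3 c4@8 c2@15 c3@15, authorship .11...44...2323.
Authorship (.=original, N=cursor N): . 1 1 . . . 4 4 . . . 2 3 2 3 .
Index 13: author = 2

Answer: cursor 2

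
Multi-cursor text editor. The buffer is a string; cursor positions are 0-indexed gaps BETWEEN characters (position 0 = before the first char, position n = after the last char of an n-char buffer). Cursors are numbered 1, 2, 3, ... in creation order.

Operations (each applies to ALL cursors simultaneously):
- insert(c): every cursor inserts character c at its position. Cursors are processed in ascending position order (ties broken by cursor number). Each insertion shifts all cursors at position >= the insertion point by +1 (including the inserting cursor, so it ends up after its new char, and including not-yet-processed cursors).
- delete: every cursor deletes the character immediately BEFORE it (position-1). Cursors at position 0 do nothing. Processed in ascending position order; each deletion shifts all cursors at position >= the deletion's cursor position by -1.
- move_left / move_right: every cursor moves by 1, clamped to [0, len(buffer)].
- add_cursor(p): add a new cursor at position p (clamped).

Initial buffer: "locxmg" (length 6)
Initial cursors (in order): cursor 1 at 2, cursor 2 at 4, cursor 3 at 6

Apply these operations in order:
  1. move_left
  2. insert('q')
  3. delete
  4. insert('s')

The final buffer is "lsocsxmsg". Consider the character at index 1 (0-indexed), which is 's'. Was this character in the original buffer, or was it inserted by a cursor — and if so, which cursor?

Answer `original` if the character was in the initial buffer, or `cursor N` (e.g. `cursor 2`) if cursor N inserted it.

Answer: cursor 1

Derivation:
After op 1 (move_left): buffer="locxmg" (len 6), cursors c1@1 c2@3 c3@5, authorship ......
After op 2 (insert('q')): buffer="lqocqxmqg" (len 9), cursors c1@2 c2@5 c3@8, authorship .1..2..3.
After op 3 (delete): buffer="locxmg" (len 6), cursors c1@1 c2@3 c3@5, authorship ......
After op 4 (insert('s')): buffer="lsocsxmsg" (len 9), cursors c1@2 c2@5 c3@8, authorship .1..2..3.
Authorship (.=original, N=cursor N): . 1 . . 2 . . 3 .
Index 1: author = 1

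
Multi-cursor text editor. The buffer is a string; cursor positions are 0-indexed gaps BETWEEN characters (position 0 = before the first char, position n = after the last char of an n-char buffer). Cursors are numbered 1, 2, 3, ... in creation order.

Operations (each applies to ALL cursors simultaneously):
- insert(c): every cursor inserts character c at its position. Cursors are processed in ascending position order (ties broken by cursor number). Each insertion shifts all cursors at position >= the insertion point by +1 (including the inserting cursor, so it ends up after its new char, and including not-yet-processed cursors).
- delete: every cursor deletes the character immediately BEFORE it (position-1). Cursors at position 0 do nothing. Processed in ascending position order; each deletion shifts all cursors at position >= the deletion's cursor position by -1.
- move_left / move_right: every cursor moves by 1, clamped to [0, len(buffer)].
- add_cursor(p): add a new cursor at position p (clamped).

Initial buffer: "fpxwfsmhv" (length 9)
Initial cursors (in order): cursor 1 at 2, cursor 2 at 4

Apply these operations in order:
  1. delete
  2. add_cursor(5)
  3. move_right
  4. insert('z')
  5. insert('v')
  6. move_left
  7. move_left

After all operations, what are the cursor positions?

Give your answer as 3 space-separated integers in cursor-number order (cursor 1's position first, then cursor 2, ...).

Answer: 2 5 10

Derivation:
After op 1 (delete): buffer="fxfsmhv" (len 7), cursors c1@1 c2@2, authorship .......
After op 2 (add_cursor(5)): buffer="fxfsmhv" (len 7), cursors c1@1 c2@2 c3@5, authorship .......
After op 3 (move_right): buffer="fxfsmhv" (len 7), cursors c1@2 c2@3 c3@6, authorship .......
After op 4 (insert('z')): buffer="fxzfzsmhzv" (len 10), cursors c1@3 c2@5 c3@9, authorship ..1.2...3.
After op 5 (insert('v')): buffer="fxzvfzvsmhzvv" (len 13), cursors c1@4 c2@7 c3@12, authorship ..11.22...33.
After op 6 (move_left): buffer="fxzvfzvsmhzvv" (len 13), cursors c1@3 c2@6 c3@11, authorship ..11.22...33.
After op 7 (move_left): buffer="fxzvfzvsmhzvv" (len 13), cursors c1@2 c2@5 c3@10, authorship ..11.22...33.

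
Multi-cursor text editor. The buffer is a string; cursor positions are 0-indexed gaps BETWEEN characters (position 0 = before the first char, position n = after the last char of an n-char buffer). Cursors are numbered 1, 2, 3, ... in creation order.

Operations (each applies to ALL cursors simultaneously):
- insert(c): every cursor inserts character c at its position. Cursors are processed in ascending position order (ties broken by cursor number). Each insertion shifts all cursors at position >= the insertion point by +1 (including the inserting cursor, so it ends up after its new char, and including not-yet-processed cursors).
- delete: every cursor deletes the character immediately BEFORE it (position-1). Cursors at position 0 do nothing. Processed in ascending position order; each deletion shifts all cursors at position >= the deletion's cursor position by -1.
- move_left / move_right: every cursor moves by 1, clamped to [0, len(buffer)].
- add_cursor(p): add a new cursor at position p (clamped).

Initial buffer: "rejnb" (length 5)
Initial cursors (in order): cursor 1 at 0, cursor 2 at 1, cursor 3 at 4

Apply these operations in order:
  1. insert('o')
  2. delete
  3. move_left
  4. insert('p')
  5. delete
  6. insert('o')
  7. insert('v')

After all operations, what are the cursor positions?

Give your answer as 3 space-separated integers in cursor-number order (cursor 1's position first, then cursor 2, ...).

Answer: 4 4 9

Derivation:
After op 1 (insert('o')): buffer="oroejnob" (len 8), cursors c1@1 c2@3 c3@7, authorship 1.2...3.
After op 2 (delete): buffer="rejnb" (len 5), cursors c1@0 c2@1 c3@4, authorship .....
After op 3 (move_left): buffer="rejnb" (len 5), cursors c1@0 c2@0 c3@3, authorship .....
After op 4 (insert('p')): buffer="pprejpnb" (len 8), cursors c1@2 c2@2 c3@6, authorship 12...3..
After op 5 (delete): buffer="rejnb" (len 5), cursors c1@0 c2@0 c3@3, authorship .....
After op 6 (insert('o')): buffer="oorejonb" (len 8), cursors c1@2 c2@2 c3@6, authorship 12...3..
After op 7 (insert('v')): buffer="oovvrejovnb" (len 11), cursors c1@4 c2@4 c3@9, authorship 1212...33..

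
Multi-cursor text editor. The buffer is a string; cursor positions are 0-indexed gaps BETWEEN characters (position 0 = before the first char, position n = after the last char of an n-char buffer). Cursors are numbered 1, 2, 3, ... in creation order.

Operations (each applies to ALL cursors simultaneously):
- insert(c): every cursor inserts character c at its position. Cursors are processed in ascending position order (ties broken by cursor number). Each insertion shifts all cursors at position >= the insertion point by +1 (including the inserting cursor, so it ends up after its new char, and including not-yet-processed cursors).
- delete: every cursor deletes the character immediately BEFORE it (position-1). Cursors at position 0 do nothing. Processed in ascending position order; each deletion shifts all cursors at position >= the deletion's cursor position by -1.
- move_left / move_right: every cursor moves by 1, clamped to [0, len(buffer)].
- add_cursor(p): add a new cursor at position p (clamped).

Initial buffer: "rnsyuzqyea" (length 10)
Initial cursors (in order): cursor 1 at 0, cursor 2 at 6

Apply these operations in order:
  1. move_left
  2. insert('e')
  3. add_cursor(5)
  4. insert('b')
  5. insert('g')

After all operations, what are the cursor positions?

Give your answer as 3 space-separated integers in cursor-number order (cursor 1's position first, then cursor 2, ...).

After op 1 (move_left): buffer="rnsyuzqyea" (len 10), cursors c1@0 c2@5, authorship ..........
After op 2 (insert('e')): buffer="ernsyuezqyea" (len 12), cursors c1@1 c2@7, authorship 1.....2.....
After op 3 (add_cursor(5)): buffer="ernsyuezqyea" (len 12), cursors c1@1 c3@5 c2@7, authorship 1.....2.....
After op 4 (insert('b')): buffer="ebrnsybuebzqyea" (len 15), cursors c1@2 c3@7 c2@10, authorship 11....3.22.....
After op 5 (insert('g')): buffer="ebgrnsybguebgzqyea" (len 18), cursors c1@3 c3@9 c2@13, authorship 111....33.222.....

Answer: 3 13 9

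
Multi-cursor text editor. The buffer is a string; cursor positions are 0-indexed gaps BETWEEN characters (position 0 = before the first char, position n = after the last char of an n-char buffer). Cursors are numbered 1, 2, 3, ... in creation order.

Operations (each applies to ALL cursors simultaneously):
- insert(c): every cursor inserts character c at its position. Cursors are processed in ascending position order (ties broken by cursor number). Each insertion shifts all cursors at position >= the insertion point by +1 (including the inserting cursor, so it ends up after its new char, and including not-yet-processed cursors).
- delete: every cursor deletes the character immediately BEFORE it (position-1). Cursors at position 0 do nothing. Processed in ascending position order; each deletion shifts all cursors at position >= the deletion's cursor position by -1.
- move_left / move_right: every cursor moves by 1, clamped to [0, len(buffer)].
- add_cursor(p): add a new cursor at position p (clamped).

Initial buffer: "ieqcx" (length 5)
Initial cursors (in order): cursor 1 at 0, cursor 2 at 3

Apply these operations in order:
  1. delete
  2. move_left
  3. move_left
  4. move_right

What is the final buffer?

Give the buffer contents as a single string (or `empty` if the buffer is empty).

After op 1 (delete): buffer="iecx" (len 4), cursors c1@0 c2@2, authorship ....
After op 2 (move_left): buffer="iecx" (len 4), cursors c1@0 c2@1, authorship ....
After op 3 (move_left): buffer="iecx" (len 4), cursors c1@0 c2@0, authorship ....
After op 4 (move_right): buffer="iecx" (len 4), cursors c1@1 c2@1, authorship ....

Answer: iecx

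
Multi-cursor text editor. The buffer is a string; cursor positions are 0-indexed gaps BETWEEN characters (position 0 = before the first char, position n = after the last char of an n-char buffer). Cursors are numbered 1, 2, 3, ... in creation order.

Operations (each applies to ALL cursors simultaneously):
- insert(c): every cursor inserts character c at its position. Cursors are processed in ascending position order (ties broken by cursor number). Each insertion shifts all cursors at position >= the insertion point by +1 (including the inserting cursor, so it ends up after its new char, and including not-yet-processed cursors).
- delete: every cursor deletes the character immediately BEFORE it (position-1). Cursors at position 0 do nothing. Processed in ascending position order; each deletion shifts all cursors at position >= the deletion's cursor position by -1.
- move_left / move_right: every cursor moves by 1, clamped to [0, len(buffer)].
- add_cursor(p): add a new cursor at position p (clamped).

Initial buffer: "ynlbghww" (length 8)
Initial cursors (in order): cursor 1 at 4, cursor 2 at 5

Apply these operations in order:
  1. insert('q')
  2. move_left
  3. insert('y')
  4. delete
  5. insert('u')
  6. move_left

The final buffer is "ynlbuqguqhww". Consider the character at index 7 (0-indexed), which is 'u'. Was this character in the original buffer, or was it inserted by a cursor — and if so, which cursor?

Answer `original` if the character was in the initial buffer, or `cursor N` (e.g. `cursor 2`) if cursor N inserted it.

Answer: cursor 2

Derivation:
After op 1 (insert('q')): buffer="ynlbqgqhww" (len 10), cursors c1@5 c2@7, authorship ....1.2...
After op 2 (move_left): buffer="ynlbqgqhww" (len 10), cursors c1@4 c2@6, authorship ....1.2...
After op 3 (insert('y')): buffer="ynlbyqgyqhww" (len 12), cursors c1@5 c2@8, authorship ....11.22...
After op 4 (delete): buffer="ynlbqgqhww" (len 10), cursors c1@4 c2@6, authorship ....1.2...
After op 5 (insert('u')): buffer="ynlbuqguqhww" (len 12), cursors c1@5 c2@8, authorship ....11.22...
After op 6 (move_left): buffer="ynlbuqguqhww" (len 12), cursors c1@4 c2@7, authorship ....11.22...
Authorship (.=original, N=cursor N): . . . . 1 1 . 2 2 . . .
Index 7: author = 2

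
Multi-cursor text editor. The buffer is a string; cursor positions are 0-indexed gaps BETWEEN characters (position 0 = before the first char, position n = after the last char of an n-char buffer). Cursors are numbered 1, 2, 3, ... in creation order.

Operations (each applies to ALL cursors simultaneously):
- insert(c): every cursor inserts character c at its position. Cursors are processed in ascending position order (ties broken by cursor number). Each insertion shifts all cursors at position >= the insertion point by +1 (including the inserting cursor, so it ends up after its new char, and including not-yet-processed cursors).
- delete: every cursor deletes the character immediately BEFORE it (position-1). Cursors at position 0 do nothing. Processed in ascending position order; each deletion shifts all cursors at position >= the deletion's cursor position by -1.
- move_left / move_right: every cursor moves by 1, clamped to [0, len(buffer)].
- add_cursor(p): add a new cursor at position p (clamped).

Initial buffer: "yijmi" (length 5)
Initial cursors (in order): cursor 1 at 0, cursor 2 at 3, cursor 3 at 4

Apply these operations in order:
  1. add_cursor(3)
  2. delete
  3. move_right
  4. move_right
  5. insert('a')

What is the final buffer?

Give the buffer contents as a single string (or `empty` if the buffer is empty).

After op 1 (add_cursor(3)): buffer="yijmi" (len 5), cursors c1@0 c2@3 c4@3 c3@4, authorship .....
After op 2 (delete): buffer="yi" (len 2), cursors c1@0 c2@1 c3@1 c4@1, authorship ..
After op 3 (move_right): buffer="yi" (len 2), cursors c1@1 c2@2 c3@2 c4@2, authorship ..
After op 4 (move_right): buffer="yi" (len 2), cursors c1@2 c2@2 c3@2 c4@2, authorship ..
After op 5 (insert('a')): buffer="yiaaaa" (len 6), cursors c1@6 c2@6 c3@6 c4@6, authorship ..1234

Answer: yiaaaa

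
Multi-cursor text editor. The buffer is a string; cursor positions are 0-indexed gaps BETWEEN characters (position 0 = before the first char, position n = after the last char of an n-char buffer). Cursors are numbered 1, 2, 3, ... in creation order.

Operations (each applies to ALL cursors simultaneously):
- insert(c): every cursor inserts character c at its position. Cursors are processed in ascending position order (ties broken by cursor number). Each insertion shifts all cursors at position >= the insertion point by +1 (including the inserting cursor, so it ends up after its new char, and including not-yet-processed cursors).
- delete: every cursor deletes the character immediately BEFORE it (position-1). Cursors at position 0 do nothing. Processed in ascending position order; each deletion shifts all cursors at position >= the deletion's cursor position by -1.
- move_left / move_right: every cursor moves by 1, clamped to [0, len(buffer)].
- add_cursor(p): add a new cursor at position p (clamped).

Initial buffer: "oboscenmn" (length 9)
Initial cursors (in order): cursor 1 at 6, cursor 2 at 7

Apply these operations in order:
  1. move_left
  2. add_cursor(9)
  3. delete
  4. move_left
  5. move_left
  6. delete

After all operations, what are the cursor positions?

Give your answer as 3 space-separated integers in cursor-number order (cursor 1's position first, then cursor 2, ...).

Answer: 0 0 1

Derivation:
After op 1 (move_left): buffer="oboscenmn" (len 9), cursors c1@5 c2@6, authorship .........
After op 2 (add_cursor(9)): buffer="oboscenmn" (len 9), cursors c1@5 c2@6 c3@9, authorship .........
After op 3 (delete): buffer="obosnm" (len 6), cursors c1@4 c2@4 c3@6, authorship ......
After op 4 (move_left): buffer="obosnm" (len 6), cursors c1@3 c2@3 c3@5, authorship ......
After op 5 (move_left): buffer="obosnm" (len 6), cursors c1@2 c2@2 c3@4, authorship ......
After op 6 (delete): buffer="onm" (len 3), cursors c1@0 c2@0 c3@1, authorship ...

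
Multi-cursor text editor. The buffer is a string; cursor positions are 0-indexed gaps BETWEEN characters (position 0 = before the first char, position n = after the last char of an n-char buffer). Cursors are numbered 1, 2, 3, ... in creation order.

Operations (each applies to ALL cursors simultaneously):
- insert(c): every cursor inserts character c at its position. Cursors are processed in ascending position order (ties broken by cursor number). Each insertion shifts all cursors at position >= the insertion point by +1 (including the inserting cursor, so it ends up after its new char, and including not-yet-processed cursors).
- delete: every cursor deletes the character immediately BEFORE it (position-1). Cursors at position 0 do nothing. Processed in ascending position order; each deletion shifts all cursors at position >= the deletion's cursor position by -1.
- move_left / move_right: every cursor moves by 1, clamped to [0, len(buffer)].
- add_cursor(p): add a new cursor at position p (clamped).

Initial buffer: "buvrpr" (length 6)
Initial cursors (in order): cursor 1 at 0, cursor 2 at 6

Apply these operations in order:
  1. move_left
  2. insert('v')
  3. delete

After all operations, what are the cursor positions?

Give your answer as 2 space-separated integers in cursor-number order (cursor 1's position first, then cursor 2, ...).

After op 1 (move_left): buffer="buvrpr" (len 6), cursors c1@0 c2@5, authorship ......
After op 2 (insert('v')): buffer="vbuvrpvr" (len 8), cursors c1@1 c2@7, authorship 1.....2.
After op 3 (delete): buffer="buvrpr" (len 6), cursors c1@0 c2@5, authorship ......

Answer: 0 5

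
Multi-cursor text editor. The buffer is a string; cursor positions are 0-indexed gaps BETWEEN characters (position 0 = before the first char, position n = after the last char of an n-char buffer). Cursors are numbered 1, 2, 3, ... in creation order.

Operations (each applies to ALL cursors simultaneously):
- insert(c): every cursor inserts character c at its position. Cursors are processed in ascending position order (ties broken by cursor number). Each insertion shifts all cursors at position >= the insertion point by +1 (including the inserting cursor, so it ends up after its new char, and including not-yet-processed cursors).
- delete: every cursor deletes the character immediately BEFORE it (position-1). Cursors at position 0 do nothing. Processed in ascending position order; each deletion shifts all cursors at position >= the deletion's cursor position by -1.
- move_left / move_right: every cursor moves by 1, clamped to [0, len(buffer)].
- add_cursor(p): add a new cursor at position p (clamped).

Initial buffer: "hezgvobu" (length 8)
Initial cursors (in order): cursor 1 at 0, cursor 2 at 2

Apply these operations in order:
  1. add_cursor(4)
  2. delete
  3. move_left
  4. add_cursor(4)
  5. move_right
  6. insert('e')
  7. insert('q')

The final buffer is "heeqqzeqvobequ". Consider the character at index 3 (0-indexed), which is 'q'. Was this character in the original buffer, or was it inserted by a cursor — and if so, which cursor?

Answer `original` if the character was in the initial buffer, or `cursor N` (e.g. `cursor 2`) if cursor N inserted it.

After op 1 (add_cursor(4)): buffer="hezgvobu" (len 8), cursors c1@0 c2@2 c3@4, authorship ........
After op 2 (delete): buffer="hzvobu" (len 6), cursors c1@0 c2@1 c3@2, authorship ......
After op 3 (move_left): buffer="hzvobu" (len 6), cursors c1@0 c2@0 c3@1, authorship ......
After op 4 (add_cursor(4)): buffer="hzvobu" (len 6), cursors c1@0 c2@0 c3@1 c4@4, authorship ......
After op 5 (move_right): buffer="hzvobu" (len 6), cursors c1@1 c2@1 c3@2 c4@5, authorship ......
After op 6 (insert('e')): buffer="heezevobeu" (len 10), cursors c1@3 c2@3 c3@5 c4@9, authorship .12.3...4.
After op 7 (insert('q')): buffer="heeqqzeqvobequ" (len 14), cursors c1@5 c2@5 c3@8 c4@13, authorship .1212.33...44.
Authorship (.=original, N=cursor N): . 1 2 1 2 . 3 3 . . . 4 4 .
Index 3: author = 1

Answer: cursor 1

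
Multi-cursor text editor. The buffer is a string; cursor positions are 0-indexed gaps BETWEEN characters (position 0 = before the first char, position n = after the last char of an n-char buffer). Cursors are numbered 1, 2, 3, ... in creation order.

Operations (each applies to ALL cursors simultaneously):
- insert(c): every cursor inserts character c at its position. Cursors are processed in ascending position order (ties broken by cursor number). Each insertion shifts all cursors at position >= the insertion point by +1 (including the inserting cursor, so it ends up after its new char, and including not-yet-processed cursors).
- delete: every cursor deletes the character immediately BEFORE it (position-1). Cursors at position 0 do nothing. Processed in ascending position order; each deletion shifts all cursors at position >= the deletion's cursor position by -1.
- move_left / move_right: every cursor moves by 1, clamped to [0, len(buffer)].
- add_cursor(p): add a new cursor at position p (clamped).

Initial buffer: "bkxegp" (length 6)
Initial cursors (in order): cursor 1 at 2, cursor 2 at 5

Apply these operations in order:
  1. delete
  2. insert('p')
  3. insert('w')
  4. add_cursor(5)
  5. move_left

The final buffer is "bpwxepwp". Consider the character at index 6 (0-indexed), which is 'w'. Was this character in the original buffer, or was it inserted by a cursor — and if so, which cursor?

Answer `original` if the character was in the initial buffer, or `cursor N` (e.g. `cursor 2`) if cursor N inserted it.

Answer: cursor 2

Derivation:
After op 1 (delete): buffer="bxep" (len 4), cursors c1@1 c2@3, authorship ....
After op 2 (insert('p')): buffer="bpxepp" (len 6), cursors c1@2 c2@5, authorship .1..2.
After op 3 (insert('w')): buffer="bpwxepwp" (len 8), cursors c1@3 c2@7, authorship .11..22.
After op 4 (add_cursor(5)): buffer="bpwxepwp" (len 8), cursors c1@3 c3@5 c2@7, authorship .11..22.
After op 5 (move_left): buffer="bpwxepwp" (len 8), cursors c1@2 c3@4 c2@6, authorship .11..22.
Authorship (.=original, N=cursor N): . 1 1 . . 2 2 .
Index 6: author = 2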